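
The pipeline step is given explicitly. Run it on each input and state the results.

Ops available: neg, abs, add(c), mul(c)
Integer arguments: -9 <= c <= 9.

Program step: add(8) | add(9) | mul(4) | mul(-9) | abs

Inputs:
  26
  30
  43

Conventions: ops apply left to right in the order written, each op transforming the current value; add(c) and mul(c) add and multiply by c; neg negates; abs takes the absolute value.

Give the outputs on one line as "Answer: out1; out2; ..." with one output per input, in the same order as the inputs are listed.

1548; 1692; 2160

Execution, op by op:
  26 -> 34 -> 43 -> 172 -> -1548 -> 1548
  30 -> 38 -> 47 -> 188 -> -1692 -> 1692
  43 -> 51 -> 60 -> 240 -> -2160 -> 2160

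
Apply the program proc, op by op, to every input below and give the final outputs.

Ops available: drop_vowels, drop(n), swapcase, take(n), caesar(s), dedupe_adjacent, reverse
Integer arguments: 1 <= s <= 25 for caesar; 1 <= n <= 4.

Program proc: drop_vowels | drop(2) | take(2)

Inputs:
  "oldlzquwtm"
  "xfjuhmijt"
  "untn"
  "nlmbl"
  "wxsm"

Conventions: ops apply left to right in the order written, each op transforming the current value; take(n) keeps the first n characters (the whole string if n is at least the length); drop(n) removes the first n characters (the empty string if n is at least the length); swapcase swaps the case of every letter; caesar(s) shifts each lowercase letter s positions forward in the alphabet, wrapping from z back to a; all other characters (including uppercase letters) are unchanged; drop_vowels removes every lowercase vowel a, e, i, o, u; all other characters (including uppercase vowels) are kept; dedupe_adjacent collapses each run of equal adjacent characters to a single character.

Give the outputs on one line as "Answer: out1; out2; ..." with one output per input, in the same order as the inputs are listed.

"lz"; "jh"; "n"; "mb"; "sm"

Execution, op by op:
  "oldlzquwtm" -> "ldlzqwtm" -> "lzqwtm" -> "lz"
  "xfjuhmijt" -> "xfjhmjt" -> "jhmjt" -> "jh"
  "untn" -> "ntn" -> "n" -> "n"
  "nlmbl" -> "nlmbl" -> "mbl" -> "mb"
  "wxsm" -> "wxsm" -> "sm" -> "sm"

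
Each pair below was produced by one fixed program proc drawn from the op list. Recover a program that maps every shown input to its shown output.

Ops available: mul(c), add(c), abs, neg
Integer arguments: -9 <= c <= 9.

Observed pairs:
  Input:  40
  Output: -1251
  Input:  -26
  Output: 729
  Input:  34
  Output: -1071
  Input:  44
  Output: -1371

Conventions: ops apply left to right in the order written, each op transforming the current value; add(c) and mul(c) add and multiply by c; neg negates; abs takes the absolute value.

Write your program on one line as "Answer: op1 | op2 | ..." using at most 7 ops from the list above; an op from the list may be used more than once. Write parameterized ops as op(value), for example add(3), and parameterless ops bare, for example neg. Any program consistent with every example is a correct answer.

neg | mul(5) | neg | add(9) | mul(-6) | add(3)

Check, running the answer program on each example:
  40 -> -40 -> -200 -> 200 -> 209 -> -1254 -> -1251
  -26 -> 26 -> 130 -> -130 -> -121 -> 726 -> 729
  34 -> -34 -> -170 -> 170 -> 179 -> -1074 -> -1071
  44 -> -44 -> -220 -> 220 -> 229 -> -1374 -> -1371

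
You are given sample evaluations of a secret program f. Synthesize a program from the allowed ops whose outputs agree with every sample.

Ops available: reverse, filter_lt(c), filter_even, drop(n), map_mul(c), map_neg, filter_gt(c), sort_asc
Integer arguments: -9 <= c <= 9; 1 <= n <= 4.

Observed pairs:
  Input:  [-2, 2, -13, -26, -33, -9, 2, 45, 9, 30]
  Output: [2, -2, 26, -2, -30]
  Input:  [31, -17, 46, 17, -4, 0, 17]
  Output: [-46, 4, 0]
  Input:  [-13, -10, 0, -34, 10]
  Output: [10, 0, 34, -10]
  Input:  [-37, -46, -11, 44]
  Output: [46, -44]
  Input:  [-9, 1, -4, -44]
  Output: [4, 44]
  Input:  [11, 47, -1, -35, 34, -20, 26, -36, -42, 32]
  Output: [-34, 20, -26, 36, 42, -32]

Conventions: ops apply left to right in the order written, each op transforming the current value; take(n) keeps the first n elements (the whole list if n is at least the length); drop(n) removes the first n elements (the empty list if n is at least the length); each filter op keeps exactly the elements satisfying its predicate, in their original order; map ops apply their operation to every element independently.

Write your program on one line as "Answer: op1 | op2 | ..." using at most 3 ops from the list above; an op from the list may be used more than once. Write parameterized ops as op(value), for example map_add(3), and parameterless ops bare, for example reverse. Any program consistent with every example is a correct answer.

map_neg | filter_even

Check, running the answer program on each example:
  [-2, 2, -13, -26, -33, -9, 2, 45, 9, 30] -> [2, -2, 13, 26, 33, 9, -2, -45, -9, -30] -> [2, -2, 26, -2, -30]
  [31, -17, 46, 17, -4, 0, 17] -> [-31, 17, -46, -17, 4, 0, -17] -> [-46, 4, 0]
  [-13, -10, 0, -34, 10] -> [13, 10, 0, 34, -10] -> [10, 0, 34, -10]
  [-37, -46, -11, 44] -> [37, 46, 11, -44] -> [46, -44]
  [-9, 1, -4, -44] -> [9, -1, 4, 44] -> [4, 44]
  [11, 47, -1, -35, 34, -20, 26, -36, -42, 32] -> [-11, -47, 1, 35, -34, 20, -26, 36, 42, -32] -> [-34, 20, -26, 36, 42, -32]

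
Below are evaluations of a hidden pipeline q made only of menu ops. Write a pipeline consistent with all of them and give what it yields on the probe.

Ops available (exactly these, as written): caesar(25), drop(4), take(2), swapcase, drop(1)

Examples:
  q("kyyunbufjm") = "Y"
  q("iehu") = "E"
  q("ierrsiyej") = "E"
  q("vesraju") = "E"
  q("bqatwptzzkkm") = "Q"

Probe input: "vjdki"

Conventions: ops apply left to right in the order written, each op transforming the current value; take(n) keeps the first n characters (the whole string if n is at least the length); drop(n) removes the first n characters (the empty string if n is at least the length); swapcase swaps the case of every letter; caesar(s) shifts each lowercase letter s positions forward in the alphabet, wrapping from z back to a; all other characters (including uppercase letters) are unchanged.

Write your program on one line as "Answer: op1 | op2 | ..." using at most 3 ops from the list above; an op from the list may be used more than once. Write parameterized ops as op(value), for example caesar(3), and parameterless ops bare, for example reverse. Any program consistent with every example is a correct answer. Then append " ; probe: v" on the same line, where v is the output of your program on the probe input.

swapcase | take(2) | drop(1) ; probe: "J"

Check, running the answer program on each example:
  "kyyunbufjm" -> "KYYUNBUFJM" -> "KY" -> "Y"
  "iehu" -> "IEHU" -> "IE" -> "E"
  "ierrsiyej" -> "IERRSIYEJ" -> "IE" -> "E"
  "vesraju" -> "VESRAJU" -> "VE" -> "E"
  "bqatwptzzkkm" -> "BQATWPTZZKKM" -> "BQ" -> "Q"
  probe: "vjdki" -> "VJDKI" -> "VJ" -> "J"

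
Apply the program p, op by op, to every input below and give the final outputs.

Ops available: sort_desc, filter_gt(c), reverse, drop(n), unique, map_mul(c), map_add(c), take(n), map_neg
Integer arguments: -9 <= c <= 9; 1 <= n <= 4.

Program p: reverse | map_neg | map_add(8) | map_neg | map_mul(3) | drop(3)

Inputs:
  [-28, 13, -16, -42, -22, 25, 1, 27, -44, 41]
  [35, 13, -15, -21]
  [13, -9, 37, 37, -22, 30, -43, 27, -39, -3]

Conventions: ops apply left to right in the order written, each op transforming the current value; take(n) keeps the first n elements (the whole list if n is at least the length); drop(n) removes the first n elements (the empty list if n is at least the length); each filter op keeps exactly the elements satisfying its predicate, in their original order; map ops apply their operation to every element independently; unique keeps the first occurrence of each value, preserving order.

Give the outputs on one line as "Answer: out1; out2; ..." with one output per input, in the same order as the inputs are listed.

[-21, 51, -90, -150, -72, 15, -108]; [81]; [-153, 66, -90, 87, 87, -51, 15]

Execution, op by op:
  [-28, 13, -16, -42, -22, 25, 1, 27, -44, 41] -> [41, -44, 27, 1, 25, -22, -42, -16, 13, -28] -> [-41, 44, -27, -1, -25, 22, 42, 16, -13, 28] -> [-33, 52, -19, 7, -17, 30, 50, 24, -5, 36] -> [33, -52, 19, -7, 17, -30, -50, -24, 5, -36] -> [99, -156, 57, -21, 51, -90, -150, -72, 15, -108] -> [-21, 51, -90, -150, -72, 15, -108]
  [35, 13, -15, -21] -> [-21, -15, 13, 35] -> [21, 15, -13, -35] -> [29, 23, -5, -27] -> [-29, -23, 5, 27] -> [-87, -69, 15, 81] -> [81]
  [13, -9, 37, 37, -22, 30, -43, 27, -39, -3] -> [-3, -39, 27, -43, 30, -22, 37, 37, -9, 13] -> [3, 39, -27, 43, -30, 22, -37, -37, 9, -13] -> [11, 47, -19, 51, -22, 30, -29, -29, 17, -5] -> [-11, -47, 19, -51, 22, -30, 29, 29, -17, 5] -> [-33, -141, 57, -153, 66, -90, 87, 87, -51, 15] -> [-153, 66, -90, 87, 87, -51, 15]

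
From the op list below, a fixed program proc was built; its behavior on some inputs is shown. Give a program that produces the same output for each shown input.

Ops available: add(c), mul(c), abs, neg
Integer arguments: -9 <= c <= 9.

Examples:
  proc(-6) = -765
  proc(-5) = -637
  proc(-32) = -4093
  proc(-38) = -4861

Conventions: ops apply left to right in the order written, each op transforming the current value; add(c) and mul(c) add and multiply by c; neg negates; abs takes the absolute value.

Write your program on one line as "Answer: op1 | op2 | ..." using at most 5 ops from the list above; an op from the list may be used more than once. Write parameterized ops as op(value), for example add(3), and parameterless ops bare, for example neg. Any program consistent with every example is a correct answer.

mul(8) | neg | mul(4) | mul(-4) | add(3)

Check, running the answer program on each example:
  -6 -> -48 -> 48 -> 192 -> -768 -> -765
  -5 -> -40 -> 40 -> 160 -> -640 -> -637
  -32 -> -256 -> 256 -> 1024 -> -4096 -> -4093
  -38 -> -304 -> 304 -> 1216 -> -4864 -> -4861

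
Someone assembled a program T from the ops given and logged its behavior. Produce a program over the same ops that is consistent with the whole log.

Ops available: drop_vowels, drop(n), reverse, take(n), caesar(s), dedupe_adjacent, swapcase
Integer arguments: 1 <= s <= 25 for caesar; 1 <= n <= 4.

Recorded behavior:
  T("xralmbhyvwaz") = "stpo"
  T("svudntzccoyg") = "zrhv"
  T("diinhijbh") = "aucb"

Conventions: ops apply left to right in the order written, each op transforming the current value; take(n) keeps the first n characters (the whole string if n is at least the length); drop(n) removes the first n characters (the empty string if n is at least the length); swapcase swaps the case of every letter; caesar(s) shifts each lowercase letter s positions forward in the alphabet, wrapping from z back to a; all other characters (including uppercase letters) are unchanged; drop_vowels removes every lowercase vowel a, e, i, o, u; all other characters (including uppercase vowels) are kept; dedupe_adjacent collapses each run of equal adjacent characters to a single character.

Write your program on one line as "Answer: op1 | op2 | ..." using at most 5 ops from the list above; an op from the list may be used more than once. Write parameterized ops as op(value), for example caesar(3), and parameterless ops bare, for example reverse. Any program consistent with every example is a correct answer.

drop(1) | reverse | caesar(19) | take(4)

Check, running the answer program on each example:
  "xralmbhyvwaz" -> "ralmbhyvwaz" -> "zawvyhbmlar" -> "stporaufetk" -> "stpo"
  "svudntzccoyg" -> "vudntzccoyg" -> "gyoccztnduv" -> "zrhvvsmgwno" -> "zrhv"
  "diinhijbh" -> "iinhijbh" -> "hbjihnii" -> "aucbagbb" -> "aucb"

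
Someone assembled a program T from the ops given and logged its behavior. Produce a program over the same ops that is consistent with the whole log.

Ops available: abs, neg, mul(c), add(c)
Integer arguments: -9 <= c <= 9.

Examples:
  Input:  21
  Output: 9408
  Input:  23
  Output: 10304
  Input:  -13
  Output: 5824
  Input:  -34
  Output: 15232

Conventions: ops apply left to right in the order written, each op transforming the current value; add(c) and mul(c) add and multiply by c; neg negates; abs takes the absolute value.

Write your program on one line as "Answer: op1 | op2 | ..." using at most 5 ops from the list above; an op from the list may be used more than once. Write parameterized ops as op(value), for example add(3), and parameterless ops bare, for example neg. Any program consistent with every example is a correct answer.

neg | mul(7) | abs | mul(8) | mul(8)

Check, running the answer program on each example:
  21 -> -21 -> -147 -> 147 -> 1176 -> 9408
  23 -> -23 -> -161 -> 161 -> 1288 -> 10304
  -13 -> 13 -> 91 -> 91 -> 728 -> 5824
  -34 -> 34 -> 238 -> 238 -> 1904 -> 15232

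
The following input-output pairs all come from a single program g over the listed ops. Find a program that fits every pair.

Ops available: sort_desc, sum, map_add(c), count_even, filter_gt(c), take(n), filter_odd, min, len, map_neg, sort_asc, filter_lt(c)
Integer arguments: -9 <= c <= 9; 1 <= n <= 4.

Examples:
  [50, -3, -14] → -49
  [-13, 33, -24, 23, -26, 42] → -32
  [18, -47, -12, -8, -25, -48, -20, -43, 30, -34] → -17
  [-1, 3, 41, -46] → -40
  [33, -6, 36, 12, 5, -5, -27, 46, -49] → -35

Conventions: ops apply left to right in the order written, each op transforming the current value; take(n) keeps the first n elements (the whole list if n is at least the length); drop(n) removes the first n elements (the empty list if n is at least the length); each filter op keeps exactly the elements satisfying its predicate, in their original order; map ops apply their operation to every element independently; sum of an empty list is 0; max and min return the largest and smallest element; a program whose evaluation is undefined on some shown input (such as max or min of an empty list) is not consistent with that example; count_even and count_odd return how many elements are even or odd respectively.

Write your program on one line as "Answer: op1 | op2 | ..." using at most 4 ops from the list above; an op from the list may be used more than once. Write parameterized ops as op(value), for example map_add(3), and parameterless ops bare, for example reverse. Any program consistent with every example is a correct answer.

take(4) | map_add(-1) | map_neg | min

Check, running the answer program on each example:
  [50, -3, -14] -> [50, -3, -14] -> [49, -4, -15] -> [-49, 4, 15] -> -49
  [-13, 33, -24, 23, -26, 42] -> [-13, 33, -24, 23] -> [-14, 32, -25, 22] -> [14, -32, 25, -22] -> -32
  [18, -47, -12, -8, -25, -48, -20, -43, 30, -34] -> [18, -47, -12, -8] -> [17, -48, -13, -9] -> [-17, 48, 13, 9] -> -17
  [-1, 3, 41, -46] -> [-1, 3, 41, -46] -> [-2, 2, 40, -47] -> [2, -2, -40, 47] -> -40
  [33, -6, 36, 12, 5, -5, -27, 46, -49] -> [33, -6, 36, 12] -> [32, -7, 35, 11] -> [-32, 7, -35, -11] -> -35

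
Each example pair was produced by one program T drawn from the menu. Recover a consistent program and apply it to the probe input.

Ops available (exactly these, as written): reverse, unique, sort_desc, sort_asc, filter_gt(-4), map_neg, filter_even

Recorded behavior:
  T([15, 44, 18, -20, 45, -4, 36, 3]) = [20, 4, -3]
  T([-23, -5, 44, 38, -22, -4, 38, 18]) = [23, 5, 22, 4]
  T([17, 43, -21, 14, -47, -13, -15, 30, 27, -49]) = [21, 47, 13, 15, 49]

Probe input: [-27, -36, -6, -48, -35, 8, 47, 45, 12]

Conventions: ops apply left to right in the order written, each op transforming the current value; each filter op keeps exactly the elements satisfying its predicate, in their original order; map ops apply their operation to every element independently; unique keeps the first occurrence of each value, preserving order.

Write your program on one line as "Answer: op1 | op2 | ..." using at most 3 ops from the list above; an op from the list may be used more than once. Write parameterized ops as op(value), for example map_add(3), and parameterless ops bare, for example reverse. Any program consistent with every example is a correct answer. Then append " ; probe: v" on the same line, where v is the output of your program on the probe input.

map_neg | unique | filter_gt(-4) ; probe: [27, 36, 6, 48, 35]

Check, running the answer program on each example:
  [15, 44, 18, -20, 45, -4, 36, 3] -> [-15, -44, -18, 20, -45, 4, -36, -3] -> [-15, -44, -18, 20, -45, 4, -36, -3] -> [20, 4, -3]
  [-23, -5, 44, 38, -22, -4, 38, 18] -> [23, 5, -44, -38, 22, 4, -38, -18] -> [23, 5, -44, -38, 22, 4, -18] -> [23, 5, 22, 4]
  [17, 43, -21, 14, -47, -13, -15, 30, 27, -49] -> [-17, -43, 21, -14, 47, 13, 15, -30, -27, 49] -> [-17, -43, 21, -14, 47, 13, 15, -30, -27, 49] -> [21, 47, 13, 15, 49]
  probe: [-27, -36, -6, -48, -35, 8, 47, 45, 12] -> [27, 36, 6, 48, 35, -8, -47, -45, -12] -> [27, 36, 6, 48, 35, -8, -47, -45, -12] -> [27, 36, 6, 48, 35]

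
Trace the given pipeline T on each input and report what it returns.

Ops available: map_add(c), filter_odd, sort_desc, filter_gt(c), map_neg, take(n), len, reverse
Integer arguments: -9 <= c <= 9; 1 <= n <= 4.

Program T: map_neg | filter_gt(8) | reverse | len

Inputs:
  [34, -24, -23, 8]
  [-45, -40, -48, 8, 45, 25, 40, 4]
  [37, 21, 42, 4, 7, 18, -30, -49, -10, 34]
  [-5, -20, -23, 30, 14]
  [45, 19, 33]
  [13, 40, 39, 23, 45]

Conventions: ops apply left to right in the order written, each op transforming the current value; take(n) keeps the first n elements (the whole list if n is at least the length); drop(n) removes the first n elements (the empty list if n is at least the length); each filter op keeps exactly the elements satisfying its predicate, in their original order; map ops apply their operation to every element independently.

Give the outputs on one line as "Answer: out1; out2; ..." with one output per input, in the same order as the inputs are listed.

2; 3; 3; 2; 0; 0

Execution, op by op:
  [34, -24, -23, 8] -> [-34, 24, 23, -8] -> [24, 23] -> [23, 24] -> 2
  [-45, -40, -48, 8, 45, 25, 40, 4] -> [45, 40, 48, -8, -45, -25, -40, -4] -> [45, 40, 48] -> [48, 40, 45] -> 3
  [37, 21, 42, 4, 7, 18, -30, -49, -10, 34] -> [-37, -21, -42, -4, -7, -18, 30, 49, 10, -34] -> [30, 49, 10] -> [10, 49, 30] -> 3
  [-5, -20, -23, 30, 14] -> [5, 20, 23, -30, -14] -> [20, 23] -> [23, 20] -> 2
  [45, 19, 33] -> [-45, -19, -33] -> [] -> [] -> 0
  [13, 40, 39, 23, 45] -> [-13, -40, -39, -23, -45] -> [] -> [] -> 0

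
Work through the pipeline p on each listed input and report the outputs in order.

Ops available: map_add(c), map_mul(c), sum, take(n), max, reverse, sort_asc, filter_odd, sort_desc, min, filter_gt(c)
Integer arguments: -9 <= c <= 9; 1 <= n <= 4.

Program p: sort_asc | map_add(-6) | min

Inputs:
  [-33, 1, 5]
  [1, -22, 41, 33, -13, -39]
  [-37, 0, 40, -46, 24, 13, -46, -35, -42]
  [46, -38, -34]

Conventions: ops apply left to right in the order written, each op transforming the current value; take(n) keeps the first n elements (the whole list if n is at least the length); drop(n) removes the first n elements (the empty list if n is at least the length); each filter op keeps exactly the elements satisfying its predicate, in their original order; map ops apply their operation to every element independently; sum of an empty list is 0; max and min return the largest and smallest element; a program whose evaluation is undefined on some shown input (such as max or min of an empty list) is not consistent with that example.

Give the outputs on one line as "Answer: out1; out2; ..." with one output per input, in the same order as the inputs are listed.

Execution, op by op:
  [-33, 1, 5] -> [-33, 1, 5] -> [-39, -5, -1] -> -39
  [1, -22, 41, 33, -13, -39] -> [-39, -22, -13, 1, 33, 41] -> [-45, -28, -19, -5, 27, 35] -> -45
  [-37, 0, 40, -46, 24, 13, -46, -35, -42] -> [-46, -46, -42, -37, -35, 0, 13, 24, 40] -> [-52, -52, -48, -43, -41, -6, 7, 18, 34] -> -52
  [46, -38, -34] -> [-38, -34, 46] -> [-44, -40, 40] -> -44

-39; -45; -52; -44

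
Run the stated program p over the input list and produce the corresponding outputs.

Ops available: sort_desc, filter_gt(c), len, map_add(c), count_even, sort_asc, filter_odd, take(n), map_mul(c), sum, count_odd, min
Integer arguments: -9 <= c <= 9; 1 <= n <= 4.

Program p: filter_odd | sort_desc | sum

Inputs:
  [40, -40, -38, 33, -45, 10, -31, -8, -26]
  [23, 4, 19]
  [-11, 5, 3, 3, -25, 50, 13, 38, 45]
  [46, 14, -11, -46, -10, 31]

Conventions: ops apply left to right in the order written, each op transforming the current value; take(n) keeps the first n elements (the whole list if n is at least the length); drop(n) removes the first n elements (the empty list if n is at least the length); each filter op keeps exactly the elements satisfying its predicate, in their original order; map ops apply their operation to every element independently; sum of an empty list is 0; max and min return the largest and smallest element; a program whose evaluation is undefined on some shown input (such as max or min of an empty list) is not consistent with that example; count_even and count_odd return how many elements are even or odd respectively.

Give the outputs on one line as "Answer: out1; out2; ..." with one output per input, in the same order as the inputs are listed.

Execution, op by op:
  [40, -40, -38, 33, -45, 10, -31, -8, -26] -> [33, -45, -31] -> [33, -31, -45] -> -43
  [23, 4, 19] -> [23, 19] -> [23, 19] -> 42
  [-11, 5, 3, 3, -25, 50, 13, 38, 45] -> [-11, 5, 3, 3, -25, 13, 45] -> [45, 13, 5, 3, 3, -11, -25] -> 33
  [46, 14, -11, -46, -10, 31] -> [-11, 31] -> [31, -11] -> 20

-43; 42; 33; 20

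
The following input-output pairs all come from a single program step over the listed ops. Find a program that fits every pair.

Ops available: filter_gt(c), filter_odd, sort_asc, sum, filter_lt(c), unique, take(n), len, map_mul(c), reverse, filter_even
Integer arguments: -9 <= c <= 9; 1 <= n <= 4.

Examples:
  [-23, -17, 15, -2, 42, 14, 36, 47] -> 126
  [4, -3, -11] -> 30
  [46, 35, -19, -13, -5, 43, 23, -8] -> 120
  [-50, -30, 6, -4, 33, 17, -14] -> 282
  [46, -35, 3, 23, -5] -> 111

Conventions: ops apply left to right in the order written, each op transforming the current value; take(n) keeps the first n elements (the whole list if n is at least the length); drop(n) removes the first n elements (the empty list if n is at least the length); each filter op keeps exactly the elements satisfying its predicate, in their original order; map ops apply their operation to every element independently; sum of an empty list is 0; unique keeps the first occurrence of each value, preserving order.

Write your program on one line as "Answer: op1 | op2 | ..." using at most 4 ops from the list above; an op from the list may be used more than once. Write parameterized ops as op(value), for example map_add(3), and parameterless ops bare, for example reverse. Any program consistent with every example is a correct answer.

sort_asc | take(3) | map_mul(-3) | sum

Check, running the answer program on each example:
  [-23, -17, 15, -2, 42, 14, 36, 47] -> [-23, -17, -2, 14, 15, 36, 42, 47] -> [-23, -17, -2] -> [69, 51, 6] -> 126
  [4, -3, -11] -> [-11, -3, 4] -> [-11, -3, 4] -> [33, 9, -12] -> 30
  [46, 35, -19, -13, -5, 43, 23, -8] -> [-19, -13, -8, -5, 23, 35, 43, 46] -> [-19, -13, -8] -> [57, 39, 24] -> 120
  [-50, -30, 6, -4, 33, 17, -14] -> [-50, -30, -14, -4, 6, 17, 33] -> [-50, -30, -14] -> [150, 90, 42] -> 282
  [46, -35, 3, 23, -5] -> [-35, -5, 3, 23, 46] -> [-35, -5, 3] -> [105, 15, -9] -> 111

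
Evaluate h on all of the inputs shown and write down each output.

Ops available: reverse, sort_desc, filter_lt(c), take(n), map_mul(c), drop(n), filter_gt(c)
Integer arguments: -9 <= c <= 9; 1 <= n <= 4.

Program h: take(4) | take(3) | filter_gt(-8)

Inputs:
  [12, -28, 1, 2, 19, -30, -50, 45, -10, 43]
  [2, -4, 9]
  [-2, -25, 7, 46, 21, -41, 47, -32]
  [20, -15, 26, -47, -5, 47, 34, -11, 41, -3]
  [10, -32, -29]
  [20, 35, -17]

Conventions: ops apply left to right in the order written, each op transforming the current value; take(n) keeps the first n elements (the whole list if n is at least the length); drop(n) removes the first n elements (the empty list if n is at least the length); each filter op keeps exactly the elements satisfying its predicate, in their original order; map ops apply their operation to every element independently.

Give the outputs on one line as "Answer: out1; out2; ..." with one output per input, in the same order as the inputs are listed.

Execution, op by op:
  [12, -28, 1, 2, 19, -30, -50, 45, -10, 43] -> [12, -28, 1, 2] -> [12, -28, 1] -> [12, 1]
  [2, -4, 9] -> [2, -4, 9] -> [2, -4, 9] -> [2, -4, 9]
  [-2, -25, 7, 46, 21, -41, 47, -32] -> [-2, -25, 7, 46] -> [-2, -25, 7] -> [-2, 7]
  [20, -15, 26, -47, -5, 47, 34, -11, 41, -3] -> [20, -15, 26, -47] -> [20, -15, 26] -> [20, 26]
  [10, -32, -29] -> [10, -32, -29] -> [10, -32, -29] -> [10]
  [20, 35, -17] -> [20, 35, -17] -> [20, 35, -17] -> [20, 35]

[12, 1]; [2, -4, 9]; [-2, 7]; [20, 26]; [10]; [20, 35]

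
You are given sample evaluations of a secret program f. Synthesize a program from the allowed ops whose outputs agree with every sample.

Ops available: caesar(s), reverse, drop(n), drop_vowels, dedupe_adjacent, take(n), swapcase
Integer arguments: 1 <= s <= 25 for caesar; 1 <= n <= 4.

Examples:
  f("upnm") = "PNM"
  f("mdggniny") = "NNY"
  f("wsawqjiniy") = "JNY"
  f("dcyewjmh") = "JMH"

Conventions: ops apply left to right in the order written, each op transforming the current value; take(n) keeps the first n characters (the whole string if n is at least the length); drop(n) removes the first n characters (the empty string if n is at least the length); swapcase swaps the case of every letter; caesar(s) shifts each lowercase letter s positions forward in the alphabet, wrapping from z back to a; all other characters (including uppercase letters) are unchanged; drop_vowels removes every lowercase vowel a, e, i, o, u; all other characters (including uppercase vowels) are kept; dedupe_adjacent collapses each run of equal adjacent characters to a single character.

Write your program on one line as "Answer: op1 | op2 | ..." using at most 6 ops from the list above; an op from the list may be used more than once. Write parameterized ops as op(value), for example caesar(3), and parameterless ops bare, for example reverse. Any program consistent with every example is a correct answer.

reverse | drop_vowels | take(3) | swapcase | reverse

Check, running the answer program on each example:
  "upnm" -> "mnpu" -> "mnp" -> "mnp" -> "MNP" -> "PNM"
  "mdggniny" -> "yninggdm" -> "ynnggdm" -> "ynn" -> "YNN" -> "NNY"
  "wsawqjiniy" -> "yinijqwasw" -> "ynjqwsw" -> "ynj" -> "YNJ" -> "JNY"
  "dcyewjmh" -> "hmjweycd" -> "hmjwycd" -> "hmj" -> "HMJ" -> "JMH"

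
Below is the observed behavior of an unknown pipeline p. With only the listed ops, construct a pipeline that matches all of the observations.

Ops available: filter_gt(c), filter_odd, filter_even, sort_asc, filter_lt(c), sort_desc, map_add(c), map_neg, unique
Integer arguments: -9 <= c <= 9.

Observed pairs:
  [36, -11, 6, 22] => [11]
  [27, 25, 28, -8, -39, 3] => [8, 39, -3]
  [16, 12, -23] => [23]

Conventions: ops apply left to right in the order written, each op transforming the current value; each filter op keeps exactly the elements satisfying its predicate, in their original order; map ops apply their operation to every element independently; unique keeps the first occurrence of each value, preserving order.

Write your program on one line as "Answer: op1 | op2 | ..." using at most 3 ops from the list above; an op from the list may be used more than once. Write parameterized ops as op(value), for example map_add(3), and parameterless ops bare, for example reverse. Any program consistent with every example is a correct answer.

filter_lt(6) | map_neg

Check, running the answer program on each example:
  [36, -11, 6, 22] -> [-11] -> [11]
  [27, 25, 28, -8, -39, 3] -> [-8, -39, 3] -> [8, 39, -3]
  [16, 12, -23] -> [-23] -> [23]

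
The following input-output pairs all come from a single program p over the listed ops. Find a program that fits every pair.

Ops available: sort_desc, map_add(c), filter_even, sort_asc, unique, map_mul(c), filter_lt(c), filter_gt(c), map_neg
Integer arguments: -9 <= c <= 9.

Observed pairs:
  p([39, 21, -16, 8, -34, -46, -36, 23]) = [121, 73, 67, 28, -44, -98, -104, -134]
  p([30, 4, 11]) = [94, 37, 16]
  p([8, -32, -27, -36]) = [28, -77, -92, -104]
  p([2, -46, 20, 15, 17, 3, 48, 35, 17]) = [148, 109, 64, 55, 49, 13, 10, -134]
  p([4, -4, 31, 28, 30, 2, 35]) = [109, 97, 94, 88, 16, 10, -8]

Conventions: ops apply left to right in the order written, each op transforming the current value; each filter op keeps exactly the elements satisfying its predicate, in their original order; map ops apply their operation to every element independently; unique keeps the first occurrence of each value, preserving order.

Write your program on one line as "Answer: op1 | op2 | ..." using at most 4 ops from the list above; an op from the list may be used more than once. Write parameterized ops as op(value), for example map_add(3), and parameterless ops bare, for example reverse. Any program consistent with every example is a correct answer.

sort_desc | unique | map_mul(3) | map_add(4)

Check, running the answer program on each example:
  [39, 21, -16, 8, -34, -46, -36, 23] -> [39, 23, 21, 8, -16, -34, -36, -46] -> [39, 23, 21, 8, -16, -34, -36, -46] -> [117, 69, 63, 24, -48, -102, -108, -138] -> [121, 73, 67, 28, -44, -98, -104, -134]
  [30, 4, 11] -> [30, 11, 4] -> [30, 11, 4] -> [90, 33, 12] -> [94, 37, 16]
  [8, -32, -27, -36] -> [8, -27, -32, -36] -> [8, -27, -32, -36] -> [24, -81, -96, -108] -> [28, -77, -92, -104]
  [2, -46, 20, 15, 17, 3, 48, 35, 17] -> [48, 35, 20, 17, 17, 15, 3, 2, -46] -> [48, 35, 20, 17, 15, 3, 2, -46] -> [144, 105, 60, 51, 45, 9, 6, -138] -> [148, 109, 64, 55, 49, 13, 10, -134]
  [4, -4, 31, 28, 30, 2, 35] -> [35, 31, 30, 28, 4, 2, -4] -> [35, 31, 30, 28, 4, 2, -4] -> [105, 93, 90, 84, 12, 6, -12] -> [109, 97, 94, 88, 16, 10, -8]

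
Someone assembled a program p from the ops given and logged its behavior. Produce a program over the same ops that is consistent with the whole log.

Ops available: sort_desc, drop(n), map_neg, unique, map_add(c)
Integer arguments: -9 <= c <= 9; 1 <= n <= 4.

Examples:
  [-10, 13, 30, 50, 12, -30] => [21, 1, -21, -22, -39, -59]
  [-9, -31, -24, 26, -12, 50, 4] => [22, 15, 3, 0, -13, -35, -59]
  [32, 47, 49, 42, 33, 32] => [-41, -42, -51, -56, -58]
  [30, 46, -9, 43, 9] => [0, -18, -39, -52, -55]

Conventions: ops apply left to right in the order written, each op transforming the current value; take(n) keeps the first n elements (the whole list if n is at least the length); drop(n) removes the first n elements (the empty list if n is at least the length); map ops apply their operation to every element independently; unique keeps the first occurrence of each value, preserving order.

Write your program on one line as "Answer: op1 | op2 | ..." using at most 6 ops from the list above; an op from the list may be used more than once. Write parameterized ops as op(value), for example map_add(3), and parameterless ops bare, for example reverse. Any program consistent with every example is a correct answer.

unique | map_add(9) | sort_desc | map_neg | sort_desc

Check, running the answer program on each example:
  [-10, 13, 30, 50, 12, -30] -> [-10, 13, 30, 50, 12, -30] -> [-1, 22, 39, 59, 21, -21] -> [59, 39, 22, 21, -1, -21] -> [-59, -39, -22, -21, 1, 21] -> [21, 1, -21, -22, -39, -59]
  [-9, -31, -24, 26, -12, 50, 4] -> [-9, -31, -24, 26, -12, 50, 4] -> [0, -22, -15, 35, -3, 59, 13] -> [59, 35, 13, 0, -3, -15, -22] -> [-59, -35, -13, 0, 3, 15, 22] -> [22, 15, 3, 0, -13, -35, -59]
  [32, 47, 49, 42, 33, 32] -> [32, 47, 49, 42, 33] -> [41, 56, 58, 51, 42] -> [58, 56, 51, 42, 41] -> [-58, -56, -51, -42, -41] -> [-41, -42, -51, -56, -58]
  [30, 46, -9, 43, 9] -> [30, 46, -9, 43, 9] -> [39, 55, 0, 52, 18] -> [55, 52, 39, 18, 0] -> [-55, -52, -39, -18, 0] -> [0, -18, -39, -52, -55]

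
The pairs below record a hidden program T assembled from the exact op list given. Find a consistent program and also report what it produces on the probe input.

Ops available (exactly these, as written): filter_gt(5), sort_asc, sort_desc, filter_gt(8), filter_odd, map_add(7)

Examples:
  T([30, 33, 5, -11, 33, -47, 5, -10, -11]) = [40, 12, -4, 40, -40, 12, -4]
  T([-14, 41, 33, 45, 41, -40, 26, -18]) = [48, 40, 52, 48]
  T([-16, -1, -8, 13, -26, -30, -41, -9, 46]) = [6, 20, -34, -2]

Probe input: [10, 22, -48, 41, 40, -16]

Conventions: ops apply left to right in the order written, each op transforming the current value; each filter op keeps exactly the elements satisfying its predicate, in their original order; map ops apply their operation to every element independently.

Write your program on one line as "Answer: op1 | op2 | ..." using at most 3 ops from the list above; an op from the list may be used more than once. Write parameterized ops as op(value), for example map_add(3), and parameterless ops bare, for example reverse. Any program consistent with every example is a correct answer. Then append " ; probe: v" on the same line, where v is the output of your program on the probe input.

filter_odd | map_add(7) ; probe: [48]

Check, running the answer program on each example:
  [30, 33, 5, -11, 33, -47, 5, -10, -11] -> [33, 5, -11, 33, -47, 5, -11] -> [40, 12, -4, 40, -40, 12, -4]
  [-14, 41, 33, 45, 41, -40, 26, -18] -> [41, 33, 45, 41] -> [48, 40, 52, 48]
  [-16, -1, -8, 13, -26, -30, -41, -9, 46] -> [-1, 13, -41, -9] -> [6, 20, -34, -2]
  probe: [10, 22, -48, 41, 40, -16] -> [41] -> [48]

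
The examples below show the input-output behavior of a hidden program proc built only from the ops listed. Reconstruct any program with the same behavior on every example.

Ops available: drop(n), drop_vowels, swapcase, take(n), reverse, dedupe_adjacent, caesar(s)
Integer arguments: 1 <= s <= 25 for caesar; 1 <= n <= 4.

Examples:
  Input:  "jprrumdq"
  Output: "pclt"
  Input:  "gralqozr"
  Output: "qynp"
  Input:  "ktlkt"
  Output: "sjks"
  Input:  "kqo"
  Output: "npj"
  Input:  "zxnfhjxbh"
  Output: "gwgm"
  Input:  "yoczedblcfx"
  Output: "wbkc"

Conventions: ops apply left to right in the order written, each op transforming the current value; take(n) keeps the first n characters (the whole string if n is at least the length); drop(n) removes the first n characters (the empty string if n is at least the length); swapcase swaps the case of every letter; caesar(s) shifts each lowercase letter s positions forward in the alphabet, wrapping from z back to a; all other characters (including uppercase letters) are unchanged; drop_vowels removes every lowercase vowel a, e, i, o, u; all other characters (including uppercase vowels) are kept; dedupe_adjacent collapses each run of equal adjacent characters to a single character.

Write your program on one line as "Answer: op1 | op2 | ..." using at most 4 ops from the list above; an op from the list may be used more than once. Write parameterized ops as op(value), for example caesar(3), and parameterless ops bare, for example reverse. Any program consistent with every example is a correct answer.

caesar(25) | drop_vowels | reverse | take(4)

Check, running the answer program on each example:
  "jprrumdq" -> "ioqqtlcp" -> "qqtlcp" -> "pcltqq" -> "pclt"
  "gralqozr" -> "fqzkpnyq" -> "fqzkpnyq" -> "qynpkzqf" -> "qynp"
  "ktlkt" -> "jskjs" -> "jskjs" -> "sjksj" -> "sjks"
  "kqo" -> "jpn" -> "jpn" -> "npj" -> "npj"
  "zxnfhjxbh" -> "ywmegiwag" -> "ywmgwg" -> "gwgmwy" -> "gwgm"
  "yoczedblcfx" -> "xnbydcakbew" -> "xnbydckbw" -> "wbkcdybnx" -> "wbkc"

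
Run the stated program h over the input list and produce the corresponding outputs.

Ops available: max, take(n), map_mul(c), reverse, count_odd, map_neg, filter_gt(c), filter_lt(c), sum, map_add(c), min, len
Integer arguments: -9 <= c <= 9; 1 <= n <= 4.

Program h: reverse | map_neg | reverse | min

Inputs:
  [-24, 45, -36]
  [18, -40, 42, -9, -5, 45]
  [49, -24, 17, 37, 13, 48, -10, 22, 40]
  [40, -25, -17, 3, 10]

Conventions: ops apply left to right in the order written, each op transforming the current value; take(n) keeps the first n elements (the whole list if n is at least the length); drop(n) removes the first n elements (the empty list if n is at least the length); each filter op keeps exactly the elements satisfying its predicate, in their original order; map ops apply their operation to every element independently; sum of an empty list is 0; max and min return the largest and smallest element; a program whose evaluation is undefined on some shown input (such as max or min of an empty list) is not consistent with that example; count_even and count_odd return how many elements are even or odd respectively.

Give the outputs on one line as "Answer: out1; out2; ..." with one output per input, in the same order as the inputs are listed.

Execution, op by op:
  [-24, 45, -36] -> [-36, 45, -24] -> [36, -45, 24] -> [24, -45, 36] -> -45
  [18, -40, 42, -9, -5, 45] -> [45, -5, -9, 42, -40, 18] -> [-45, 5, 9, -42, 40, -18] -> [-18, 40, -42, 9, 5, -45] -> -45
  [49, -24, 17, 37, 13, 48, -10, 22, 40] -> [40, 22, -10, 48, 13, 37, 17, -24, 49] -> [-40, -22, 10, -48, -13, -37, -17, 24, -49] -> [-49, 24, -17, -37, -13, -48, 10, -22, -40] -> -49
  [40, -25, -17, 3, 10] -> [10, 3, -17, -25, 40] -> [-10, -3, 17, 25, -40] -> [-40, 25, 17, -3, -10] -> -40

-45; -45; -49; -40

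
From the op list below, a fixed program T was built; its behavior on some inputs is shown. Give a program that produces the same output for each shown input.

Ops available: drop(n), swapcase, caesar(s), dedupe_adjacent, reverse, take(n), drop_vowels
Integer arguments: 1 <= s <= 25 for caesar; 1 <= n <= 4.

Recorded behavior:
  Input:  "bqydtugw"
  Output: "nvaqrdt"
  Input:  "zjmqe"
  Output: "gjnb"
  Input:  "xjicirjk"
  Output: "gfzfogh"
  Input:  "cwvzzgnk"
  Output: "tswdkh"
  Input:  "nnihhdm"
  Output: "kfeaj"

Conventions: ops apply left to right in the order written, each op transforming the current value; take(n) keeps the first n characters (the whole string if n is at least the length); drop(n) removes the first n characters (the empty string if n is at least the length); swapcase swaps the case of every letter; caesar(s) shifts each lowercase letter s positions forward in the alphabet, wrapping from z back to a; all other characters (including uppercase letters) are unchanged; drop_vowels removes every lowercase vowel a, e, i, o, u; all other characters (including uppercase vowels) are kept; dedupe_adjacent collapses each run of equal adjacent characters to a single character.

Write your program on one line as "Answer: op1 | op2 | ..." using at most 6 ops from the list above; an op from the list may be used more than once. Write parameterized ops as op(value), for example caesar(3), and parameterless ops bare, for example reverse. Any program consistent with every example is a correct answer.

caesar(23) | swapcase | drop(1) | dedupe_adjacent | swapcase

Check, running the answer program on each example:
  "bqydtugw" -> "ynvaqrdt" -> "YNVAQRDT" -> "NVAQRDT" -> "NVAQRDT" -> "nvaqrdt"
  "zjmqe" -> "wgjnb" -> "WGJNB" -> "GJNB" -> "GJNB" -> "gjnb"
  "xjicirjk" -> "ugfzfogh" -> "UGFZFOGH" -> "GFZFOGH" -> "GFZFOGH" -> "gfzfogh"
  "cwvzzgnk" -> "ztswwdkh" -> "ZTSWWDKH" -> "TSWWDKH" -> "TSWDKH" -> "tswdkh"
  "nnihhdm" -> "kkfeeaj" -> "KKFEEAJ" -> "KFEEAJ" -> "KFEAJ" -> "kfeaj"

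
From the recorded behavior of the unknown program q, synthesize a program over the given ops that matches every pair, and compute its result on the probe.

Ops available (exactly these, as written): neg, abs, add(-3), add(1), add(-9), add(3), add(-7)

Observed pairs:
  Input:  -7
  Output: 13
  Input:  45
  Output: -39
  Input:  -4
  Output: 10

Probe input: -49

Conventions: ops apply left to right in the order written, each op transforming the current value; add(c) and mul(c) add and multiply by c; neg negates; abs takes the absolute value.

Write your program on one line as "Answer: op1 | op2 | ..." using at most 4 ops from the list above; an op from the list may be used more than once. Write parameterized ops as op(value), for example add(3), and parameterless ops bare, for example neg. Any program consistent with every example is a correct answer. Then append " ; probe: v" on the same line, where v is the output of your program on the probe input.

add(-7) | add(1) | neg ; probe: 55

Check, running the answer program on each example:
  -7 -> -14 -> -13 -> 13
  45 -> 38 -> 39 -> -39
  -4 -> -11 -> -10 -> 10
  probe: -49 -> -56 -> -55 -> 55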